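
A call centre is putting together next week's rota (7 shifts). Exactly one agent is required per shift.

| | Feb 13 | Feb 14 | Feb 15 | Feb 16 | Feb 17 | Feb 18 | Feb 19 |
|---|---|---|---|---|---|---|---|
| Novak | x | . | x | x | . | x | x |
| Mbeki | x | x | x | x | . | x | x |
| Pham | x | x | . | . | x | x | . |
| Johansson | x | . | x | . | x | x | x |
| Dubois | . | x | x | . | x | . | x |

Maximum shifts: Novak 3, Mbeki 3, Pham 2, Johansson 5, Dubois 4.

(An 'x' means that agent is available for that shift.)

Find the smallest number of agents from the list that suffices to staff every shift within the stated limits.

2

7 slots to fill and no one can take more than 5, so at least ⌈7/5⌉ = 2 agents are needed.
Novak and Dubois alone can cover everything: Feb 13→Novak, Feb 14→Dubois, Feb 15→Dubois, Feb 16→Novak, Feb 17→Dubois, Feb 18→Novak, Feb 19→Dubois.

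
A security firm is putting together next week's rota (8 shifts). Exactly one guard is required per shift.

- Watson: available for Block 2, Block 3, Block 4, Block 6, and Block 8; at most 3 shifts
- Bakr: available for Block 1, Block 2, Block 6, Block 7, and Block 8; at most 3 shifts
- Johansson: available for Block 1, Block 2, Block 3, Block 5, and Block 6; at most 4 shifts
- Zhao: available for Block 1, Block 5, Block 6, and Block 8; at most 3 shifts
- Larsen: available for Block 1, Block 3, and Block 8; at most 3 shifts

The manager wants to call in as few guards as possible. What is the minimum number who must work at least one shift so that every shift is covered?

8 slots to fill and no one can take more than 4, so at least ⌈8/4⌉ = 2 guards are needed.
Any 2 guards together have capacity at most 4+3 = 7 < 8 slots, so 2 can never suffice.
Watson, Bakr, and Johansson alone can cover everything: Block 1→Bakr, Block 2→Bakr, Block 3→Watson, Block 4→Watson, Block 5→Johansson, Block 6→Johansson, Block 7→Bakr, Block 8→Watson.

3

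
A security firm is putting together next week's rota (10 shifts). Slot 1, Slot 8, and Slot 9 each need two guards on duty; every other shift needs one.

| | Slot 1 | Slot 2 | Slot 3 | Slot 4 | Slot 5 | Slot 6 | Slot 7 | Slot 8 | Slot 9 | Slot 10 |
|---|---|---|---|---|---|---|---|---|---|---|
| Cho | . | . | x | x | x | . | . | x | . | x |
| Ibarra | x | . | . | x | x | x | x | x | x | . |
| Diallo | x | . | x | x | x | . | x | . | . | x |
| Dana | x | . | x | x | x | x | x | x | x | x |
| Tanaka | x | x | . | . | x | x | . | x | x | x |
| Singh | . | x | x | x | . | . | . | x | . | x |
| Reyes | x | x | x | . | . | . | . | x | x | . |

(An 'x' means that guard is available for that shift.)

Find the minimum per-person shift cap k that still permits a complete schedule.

With 7 guards and 13 worker-slots to fill, someone must work at least ⌈13/7⌉ = 2 shifts, so k ≥ 2.
k = 2 works: Slot 1→Dana+Reyes, Slot 2→Tanaka, Slot 3→Cho, Slot 4→Cho, Slot 5→Diallo, Slot 6→Ibarra, Slot 7→Ibarra, Slot 8→Singh+Reyes, Slot 9→Dana+Tanaka, Slot 10→Diallo.
Loads: Cho 2, Ibarra 2, Diallo 2, Dana 2, Tanaka 2, Singh 1, Reyes 2 — all ≤ 2.

2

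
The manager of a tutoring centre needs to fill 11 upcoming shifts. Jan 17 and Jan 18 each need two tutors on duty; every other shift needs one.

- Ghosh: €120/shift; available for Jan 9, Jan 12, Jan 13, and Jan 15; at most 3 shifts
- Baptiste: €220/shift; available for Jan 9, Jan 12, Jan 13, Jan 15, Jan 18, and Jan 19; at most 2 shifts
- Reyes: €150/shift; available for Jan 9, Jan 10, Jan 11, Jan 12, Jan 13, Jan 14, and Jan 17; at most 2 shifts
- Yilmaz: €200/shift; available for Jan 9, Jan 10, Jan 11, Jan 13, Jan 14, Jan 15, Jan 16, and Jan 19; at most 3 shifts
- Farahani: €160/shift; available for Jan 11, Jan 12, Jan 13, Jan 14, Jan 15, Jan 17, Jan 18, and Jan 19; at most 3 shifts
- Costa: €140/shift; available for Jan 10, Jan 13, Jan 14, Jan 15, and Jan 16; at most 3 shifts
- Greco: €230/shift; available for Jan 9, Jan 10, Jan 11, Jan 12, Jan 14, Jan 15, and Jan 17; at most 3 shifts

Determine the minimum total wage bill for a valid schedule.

€1980

Jan 18 can only be covered by Baptiste and Farahani, so that assignment is forced.
Picking the cheapest available tutor for each shift independently would cost €1900, but that ignores the shift limits.
An optimal schedule: Jan 9→Ghosh, Jan 10→Costa, Jan 11→Reyes, Jan 12→Ghosh, Jan 13→Ghosh, Jan 14→Costa, Jan 15→Yilmaz, Jan 16→Costa, Jan 17→Reyes+Farahani, Jan 18→Farahani+Baptiste, Jan 19→Farahani.
Total: 120 + 140 + 150 + 120 + 120 + 140 + 200 + 140 + 150 + 160 + 160 + 220 + 160 = €1980.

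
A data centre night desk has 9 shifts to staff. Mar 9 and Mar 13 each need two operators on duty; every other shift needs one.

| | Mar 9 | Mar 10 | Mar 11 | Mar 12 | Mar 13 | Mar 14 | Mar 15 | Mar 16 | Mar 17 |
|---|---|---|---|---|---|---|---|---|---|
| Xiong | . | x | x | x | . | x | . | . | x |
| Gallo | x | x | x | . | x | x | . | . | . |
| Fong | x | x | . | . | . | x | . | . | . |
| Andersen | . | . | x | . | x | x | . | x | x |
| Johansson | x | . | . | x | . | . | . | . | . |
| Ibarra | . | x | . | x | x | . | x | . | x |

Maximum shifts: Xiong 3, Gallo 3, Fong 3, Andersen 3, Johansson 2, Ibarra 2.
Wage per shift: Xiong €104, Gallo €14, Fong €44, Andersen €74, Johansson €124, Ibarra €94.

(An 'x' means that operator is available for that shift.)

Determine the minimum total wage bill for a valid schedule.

€584

Mar 15 can only be covered by Ibarra, so that assignment is forced.
Mar 16 can only be covered by Andersen, so that assignment is forced.
Picking the cheapest available operator for each shift independently would cost €524, but that ignores the shift limits.
An optimal schedule: Mar 9→Gallo+Fong, Mar 10→Fong, Mar 11→Gallo, Mar 12→Ibarra, Mar 13→Gallo+Andersen, Mar 14→Fong, Mar 15→Ibarra, Mar 16→Andersen, Mar 17→Andersen.
Total: 14 + 44 + 44 + 14 + 94 + 14 + 74 + 44 + 94 + 74 + 74 = €584.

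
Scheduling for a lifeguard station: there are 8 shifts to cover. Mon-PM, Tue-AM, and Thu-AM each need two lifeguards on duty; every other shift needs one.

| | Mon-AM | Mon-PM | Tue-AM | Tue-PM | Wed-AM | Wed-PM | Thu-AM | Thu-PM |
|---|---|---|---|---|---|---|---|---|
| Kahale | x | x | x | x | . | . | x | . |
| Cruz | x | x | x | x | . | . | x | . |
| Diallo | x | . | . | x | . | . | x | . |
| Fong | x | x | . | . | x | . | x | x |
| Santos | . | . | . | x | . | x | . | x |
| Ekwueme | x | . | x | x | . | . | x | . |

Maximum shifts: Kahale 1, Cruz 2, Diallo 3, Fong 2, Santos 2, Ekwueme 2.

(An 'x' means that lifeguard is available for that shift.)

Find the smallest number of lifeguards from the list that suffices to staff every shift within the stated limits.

5

11 slots to fill and no one can take more than 3, so at least ⌈11/3⌉ = 4 lifeguards are needed.
Any 4 lifeguards together have capacity at most 3+2+2+2 = 9 < 11 slots, so 4 can never suffice.
Cruz, Diallo, Fong, Santos, and Ekwueme alone can cover everything: Mon-AM→Diallo, Mon-PM→Cruz+Fong, Tue-AM→Cruz+Ekwueme, Tue-PM→Diallo, Wed-AM→Fong, Wed-PM→Santos, Thu-AM→Diallo+Ekwueme, Thu-PM→Santos.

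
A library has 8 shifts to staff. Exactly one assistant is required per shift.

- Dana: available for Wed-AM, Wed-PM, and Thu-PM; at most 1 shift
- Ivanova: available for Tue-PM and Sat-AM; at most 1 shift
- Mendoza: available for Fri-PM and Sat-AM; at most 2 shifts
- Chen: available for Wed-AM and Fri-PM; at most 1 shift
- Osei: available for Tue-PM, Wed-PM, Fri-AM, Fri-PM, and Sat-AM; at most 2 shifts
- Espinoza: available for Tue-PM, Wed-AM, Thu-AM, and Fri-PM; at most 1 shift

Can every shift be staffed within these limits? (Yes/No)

Yes

Thu-AM can only be covered by Espinoza, so that assignment is forced.
Thu-PM can only be covered by Dana, so that assignment is forced.
Fri-AM can only be covered by Osei, so that assignment is forced.
One valid schedule: Tue-PM→Ivanova, Wed-AM→Chen, Wed-PM→Osei, Thu-AM→Espinoza, Thu-PM→Dana, Fri-AM→Osei, Fri-PM→Mendoza, Sat-AM→Mendoza.
Loads: Dana 1/1, Ivanova 1/1, Mendoza 2/2, Chen 1/1, Osei 2/2, Espinoza 1/1 — all within limits.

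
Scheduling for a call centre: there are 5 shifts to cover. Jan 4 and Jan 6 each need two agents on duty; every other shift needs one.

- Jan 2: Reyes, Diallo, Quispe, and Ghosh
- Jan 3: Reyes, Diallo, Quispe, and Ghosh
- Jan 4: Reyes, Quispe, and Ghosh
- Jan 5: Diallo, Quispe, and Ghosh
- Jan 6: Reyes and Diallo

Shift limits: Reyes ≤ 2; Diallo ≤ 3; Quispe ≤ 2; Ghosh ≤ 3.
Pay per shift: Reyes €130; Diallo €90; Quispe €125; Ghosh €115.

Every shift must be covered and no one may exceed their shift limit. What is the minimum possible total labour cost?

€755

Jan 6 can only be covered by Reyes and Diallo, so that assignment is forced.
Picking the cheapest available agent for each shift independently would cost €730, but that ignores the shift limits.
An optimal schedule: Jan 2→Diallo, Jan 3→Ghosh, Jan 4→Ghosh+Quispe, Jan 5→Diallo, Jan 6→Diallo+Reyes.
Total: 90 + 115 + 115 + 125 + 90 + 90 + 130 = €755.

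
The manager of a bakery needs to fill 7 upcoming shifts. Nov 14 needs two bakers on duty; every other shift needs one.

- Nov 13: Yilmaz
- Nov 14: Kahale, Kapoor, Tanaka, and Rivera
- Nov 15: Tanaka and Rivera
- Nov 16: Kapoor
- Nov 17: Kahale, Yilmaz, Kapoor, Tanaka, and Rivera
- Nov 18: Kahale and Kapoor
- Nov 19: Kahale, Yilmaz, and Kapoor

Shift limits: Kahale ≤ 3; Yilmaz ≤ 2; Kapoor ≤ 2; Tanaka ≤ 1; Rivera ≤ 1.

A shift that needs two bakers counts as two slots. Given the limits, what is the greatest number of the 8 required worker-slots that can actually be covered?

Total capacity across all bakers is 3+2+2+1+1 = 9, and 8 slots are needed, so at most 8 can be filled.
An assignment achieving 8: Nov 13→Yilmaz, Nov 14→Kahale+Kapoor, Nov 15→Tanaka, Nov 16→Kapoor, Nov 17→Yilmaz, Nov 18→Kahale, Nov 19→Kahale.
Loads: Kahale 3/3, Yilmaz 2/2, Kapoor 2/2, Tanaka 1/1, Rivera 0/1.

8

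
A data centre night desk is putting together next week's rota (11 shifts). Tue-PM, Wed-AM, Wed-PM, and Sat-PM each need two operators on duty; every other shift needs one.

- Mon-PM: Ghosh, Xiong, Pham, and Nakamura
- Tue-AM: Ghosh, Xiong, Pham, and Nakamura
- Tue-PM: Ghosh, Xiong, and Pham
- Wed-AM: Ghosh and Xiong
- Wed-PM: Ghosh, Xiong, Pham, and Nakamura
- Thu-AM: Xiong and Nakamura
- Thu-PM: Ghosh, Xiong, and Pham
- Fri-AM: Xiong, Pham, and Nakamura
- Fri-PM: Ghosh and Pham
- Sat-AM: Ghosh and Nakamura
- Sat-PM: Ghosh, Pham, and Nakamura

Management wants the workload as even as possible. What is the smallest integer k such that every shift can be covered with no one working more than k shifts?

With 4 operators and 15 worker-slots to fill, someone must work at least ⌈15/4⌉ = 4 shifts, so k ≥ 4.
k = 4 works: Mon-PM→Pham, Tue-AM→Nakamura, Tue-PM→Ghosh+Xiong, Wed-AM→Ghosh+Xiong, Wed-PM→Pham+Nakamura, Thu-AM→Xiong, Thu-PM→Xiong, Fri-AM→Pham, Fri-PM→Ghosh, Sat-AM→Ghosh, Sat-PM→Pham+Nakamura.
Loads: Ghosh 4, Xiong 4, Pham 4, Nakamura 3 — all ≤ 4.

4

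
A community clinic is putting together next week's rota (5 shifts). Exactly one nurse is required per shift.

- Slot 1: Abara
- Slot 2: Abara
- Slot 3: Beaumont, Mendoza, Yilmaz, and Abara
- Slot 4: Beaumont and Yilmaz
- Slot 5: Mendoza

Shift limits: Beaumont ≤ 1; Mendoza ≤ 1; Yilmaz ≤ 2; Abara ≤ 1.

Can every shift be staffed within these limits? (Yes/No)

Total capacity is 5 and 5 slots are needed, so capacity alone doesn't rule it out.
Shifts {Slot 1, Slot 2} need 2 worker-slots in total, but the nurses available for any of those shifts (Abara) can supply at most 1 among them. So no valid schedule exists.

No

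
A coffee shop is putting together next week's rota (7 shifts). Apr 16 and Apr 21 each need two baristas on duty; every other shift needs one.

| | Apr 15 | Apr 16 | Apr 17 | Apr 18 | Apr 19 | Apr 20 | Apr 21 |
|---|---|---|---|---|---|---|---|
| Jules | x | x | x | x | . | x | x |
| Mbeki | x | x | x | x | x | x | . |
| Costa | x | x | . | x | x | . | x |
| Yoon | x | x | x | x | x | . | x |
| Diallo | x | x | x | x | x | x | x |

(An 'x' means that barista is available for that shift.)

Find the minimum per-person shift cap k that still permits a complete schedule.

With 5 baristas and 9 worker-slots to fill, someone must work at least ⌈9/5⌉ = 2 shifts, so k ≥ 2.
k = 2 works: Apr 15→Mbeki, Apr 16→Yoon+Diallo, Apr 17→Jules, Apr 18→Costa, Apr 19→Mbeki, Apr 20→Jules, Apr 21→Costa+Yoon.
Loads: Jules 2, Mbeki 2, Costa 2, Yoon 2, Diallo 1 — all ≤ 2.

2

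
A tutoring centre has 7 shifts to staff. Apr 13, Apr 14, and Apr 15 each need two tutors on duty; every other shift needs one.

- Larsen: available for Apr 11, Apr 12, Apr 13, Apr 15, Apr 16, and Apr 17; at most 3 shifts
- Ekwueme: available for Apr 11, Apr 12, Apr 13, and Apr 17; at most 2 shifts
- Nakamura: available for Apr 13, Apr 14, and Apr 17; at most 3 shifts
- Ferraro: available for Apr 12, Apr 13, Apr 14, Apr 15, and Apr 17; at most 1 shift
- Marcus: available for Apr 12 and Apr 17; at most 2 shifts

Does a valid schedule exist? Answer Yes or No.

No

Total capacity is 11 and 10 slots are needed, so capacity alone doesn't rule it out.
Shifts {Apr 14, Apr 15} need 4 worker-slots in total, but the tutors available for any of those shifts (Larsen, Nakamura, and Ferraro) can supply at most 3 among them. So no valid schedule exists.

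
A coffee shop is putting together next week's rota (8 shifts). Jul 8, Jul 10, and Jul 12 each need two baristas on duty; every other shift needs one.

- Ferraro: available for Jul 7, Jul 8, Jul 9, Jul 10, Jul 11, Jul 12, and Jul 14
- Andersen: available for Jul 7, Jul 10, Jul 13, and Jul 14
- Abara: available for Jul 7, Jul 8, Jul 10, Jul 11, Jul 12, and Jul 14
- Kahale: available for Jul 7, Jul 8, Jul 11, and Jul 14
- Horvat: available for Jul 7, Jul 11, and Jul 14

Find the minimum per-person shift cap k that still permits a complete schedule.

With 5 baristas and 11 worker-slots to fill, someone must work at least ⌈11/5⌉ = 3 shifts, so k ≥ 3.
k = 3 works: Jul 7→Andersen, Jul 8→Ferraro+Abara, Jul 9→Ferraro, Jul 10→Andersen+Abara, Jul 11→Kahale, Jul 12→Ferraro+Abara, Jul 13→Andersen, Jul 14→Kahale.
Loads: Ferraro 3, Andersen 3, Abara 3, Kahale 2, Horvat 0 — all ≤ 3.

3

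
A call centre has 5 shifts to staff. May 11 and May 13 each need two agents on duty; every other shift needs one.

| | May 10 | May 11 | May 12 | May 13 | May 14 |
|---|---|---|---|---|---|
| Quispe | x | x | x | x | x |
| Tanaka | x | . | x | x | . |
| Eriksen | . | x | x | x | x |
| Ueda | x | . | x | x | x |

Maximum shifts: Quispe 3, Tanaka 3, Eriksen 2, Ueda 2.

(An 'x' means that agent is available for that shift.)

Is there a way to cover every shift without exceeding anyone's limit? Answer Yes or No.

Yes

May 11 can only be covered by Quispe and Eriksen, so that assignment is forced.
One valid schedule: May 10→Quispe, May 11→Quispe+Eriksen, May 12→Tanaka, May 13→Tanaka+Eriksen, May 14→Quispe.
Loads: Quispe 3/3, Tanaka 2/3, Eriksen 2/2, Ueda 0/2 — all within limits.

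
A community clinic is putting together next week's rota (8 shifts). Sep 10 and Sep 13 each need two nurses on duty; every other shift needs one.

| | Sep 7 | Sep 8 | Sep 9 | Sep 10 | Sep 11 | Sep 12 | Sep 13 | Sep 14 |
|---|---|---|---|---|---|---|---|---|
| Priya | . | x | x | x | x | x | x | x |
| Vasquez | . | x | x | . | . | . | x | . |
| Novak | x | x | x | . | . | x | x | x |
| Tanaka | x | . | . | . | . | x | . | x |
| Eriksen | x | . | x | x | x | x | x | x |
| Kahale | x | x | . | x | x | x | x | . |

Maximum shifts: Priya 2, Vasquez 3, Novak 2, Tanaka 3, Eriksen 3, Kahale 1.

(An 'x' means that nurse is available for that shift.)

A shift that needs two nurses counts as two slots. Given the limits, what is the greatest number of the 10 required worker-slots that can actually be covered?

10

Total capacity across all nurses is 2+3+2+3+3+1 = 14, and 10 slots are needed, so at most 10 can be filled.
An assignment achieving 10: Sep 7→Novak, Sep 8→Vasquez, Sep 9→Vasquez, Sep 10→Priya+Eriksen, Sep 11→Priya, Sep 12→Tanaka, Sep 13→Vasquez+Eriksen, Sep 14→Novak.
Loads: Priya 2/2, Vasquez 3/3, Novak 2/2, Tanaka 1/3, Eriksen 2/3, Kahale 0/1.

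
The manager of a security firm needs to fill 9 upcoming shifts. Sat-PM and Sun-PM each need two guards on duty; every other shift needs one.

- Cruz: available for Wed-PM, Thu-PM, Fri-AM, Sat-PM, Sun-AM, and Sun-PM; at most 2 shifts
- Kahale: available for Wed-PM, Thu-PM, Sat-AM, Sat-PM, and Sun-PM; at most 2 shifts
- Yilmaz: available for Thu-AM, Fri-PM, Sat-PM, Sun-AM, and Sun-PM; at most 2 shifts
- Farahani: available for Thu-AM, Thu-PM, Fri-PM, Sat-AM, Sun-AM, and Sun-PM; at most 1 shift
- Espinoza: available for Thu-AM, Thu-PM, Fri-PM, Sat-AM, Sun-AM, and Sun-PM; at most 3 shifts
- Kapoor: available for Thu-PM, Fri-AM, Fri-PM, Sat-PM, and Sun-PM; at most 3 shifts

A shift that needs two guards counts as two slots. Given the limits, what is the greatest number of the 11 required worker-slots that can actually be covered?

11

Total capacity across all guards is 2+2+2+1+3+3 = 13, and 11 slots are needed, so at most 11 can be filled.
An assignment achieving 11: Wed-PM→Cruz, Thu-AM→Yilmaz, Thu-PM→Espinoza, Fri-AM→Cruz, Fri-PM→Yilmaz, Sat-AM→Kahale, Sat-PM→Kahale+Kapoor, Sun-AM→Farahani, Sun-PM→Espinoza+Kapoor.
Loads: Cruz 2/2, Kahale 2/2, Yilmaz 2/2, Farahani 1/1, Espinoza 2/3, Kapoor 2/3.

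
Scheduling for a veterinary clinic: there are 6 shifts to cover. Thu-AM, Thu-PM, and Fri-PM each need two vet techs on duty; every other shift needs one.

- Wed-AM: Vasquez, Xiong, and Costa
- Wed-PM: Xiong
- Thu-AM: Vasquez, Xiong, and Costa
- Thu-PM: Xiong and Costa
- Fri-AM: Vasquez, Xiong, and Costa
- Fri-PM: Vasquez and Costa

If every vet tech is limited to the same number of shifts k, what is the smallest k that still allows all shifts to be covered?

3

With 3 vet techs and 9 worker-slots to fill, someone must work at least ⌈9/3⌉ = 3 shifts, so k ≥ 3.
k = 3 works: Wed-AM→Vasquez, Wed-PM→Xiong, Thu-AM→Vasquez+Xiong, Thu-PM→Xiong+Costa, Fri-AM→Costa, Fri-PM→Vasquez+Costa.
Loads: Vasquez 3, Xiong 3, Costa 3 — all ≤ 3.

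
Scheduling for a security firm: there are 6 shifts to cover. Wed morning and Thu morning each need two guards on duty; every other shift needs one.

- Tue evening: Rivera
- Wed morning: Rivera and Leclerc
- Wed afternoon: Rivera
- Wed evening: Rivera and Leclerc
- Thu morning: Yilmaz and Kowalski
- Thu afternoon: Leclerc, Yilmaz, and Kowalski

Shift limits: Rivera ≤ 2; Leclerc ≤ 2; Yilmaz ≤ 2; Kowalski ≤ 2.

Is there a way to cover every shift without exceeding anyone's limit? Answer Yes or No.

No

Total capacity is 8 and 8 slots are needed, so capacity alone doesn't rule it out.
Shifts {Tue evening, Wed morning, Wed afternoon} need 4 worker-slots in total, but the guards available for any of those shifts (Rivera and Leclerc) can supply at most 3 among them. So no valid schedule exists.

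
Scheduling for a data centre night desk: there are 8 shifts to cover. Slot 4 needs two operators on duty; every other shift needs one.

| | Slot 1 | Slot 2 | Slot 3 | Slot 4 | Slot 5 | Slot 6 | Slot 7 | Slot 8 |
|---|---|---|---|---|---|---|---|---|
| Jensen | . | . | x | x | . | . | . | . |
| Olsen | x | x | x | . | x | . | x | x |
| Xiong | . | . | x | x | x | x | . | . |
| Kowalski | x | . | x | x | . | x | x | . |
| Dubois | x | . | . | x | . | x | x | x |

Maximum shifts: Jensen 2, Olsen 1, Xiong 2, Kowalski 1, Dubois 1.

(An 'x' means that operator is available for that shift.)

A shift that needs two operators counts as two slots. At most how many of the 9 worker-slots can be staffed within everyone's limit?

Total capacity across all operators is 2+1+2+1+1 = 7, and 9 slots are needed, so at most 7 can be filled.
An assignment achieving 7: Slot 1→Kowalski, Slot 2→Olsen, Slot 3→Jensen, Slot 4→Jensen, Slot 5→Xiong, Slot 6→Xiong, Slot 8→Dubois.
Loads: Jensen 2/2, Olsen 1/1, Xiong 2/2, Kowalski 1/1, Dubois 1/1.

7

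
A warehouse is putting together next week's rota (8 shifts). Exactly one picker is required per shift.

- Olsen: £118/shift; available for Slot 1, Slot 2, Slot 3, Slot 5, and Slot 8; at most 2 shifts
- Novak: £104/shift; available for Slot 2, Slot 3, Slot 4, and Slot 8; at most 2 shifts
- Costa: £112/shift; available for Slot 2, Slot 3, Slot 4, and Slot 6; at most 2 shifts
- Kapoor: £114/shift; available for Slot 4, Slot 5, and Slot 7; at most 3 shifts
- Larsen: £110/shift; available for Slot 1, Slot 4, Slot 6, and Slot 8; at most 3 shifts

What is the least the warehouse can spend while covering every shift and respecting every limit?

£878

Slot 7 can only be covered by Kapoor, so that assignment is forced.
Picking the cheapest available picker for each shift independently would cost £864, but that ignores the shift limits.
An optimal schedule: Slot 1→Larsen, Slot 2→Novak, Slot 3→Novak, Slot 4→Costa, Slot 5→Kapoor, Slot 6→Larsen, Slot 7→Kapoor, Slot 8→Larsen.
Total: 110 + 104 + 104 + 112 + 114 + 110 + 114 + 110 = £878.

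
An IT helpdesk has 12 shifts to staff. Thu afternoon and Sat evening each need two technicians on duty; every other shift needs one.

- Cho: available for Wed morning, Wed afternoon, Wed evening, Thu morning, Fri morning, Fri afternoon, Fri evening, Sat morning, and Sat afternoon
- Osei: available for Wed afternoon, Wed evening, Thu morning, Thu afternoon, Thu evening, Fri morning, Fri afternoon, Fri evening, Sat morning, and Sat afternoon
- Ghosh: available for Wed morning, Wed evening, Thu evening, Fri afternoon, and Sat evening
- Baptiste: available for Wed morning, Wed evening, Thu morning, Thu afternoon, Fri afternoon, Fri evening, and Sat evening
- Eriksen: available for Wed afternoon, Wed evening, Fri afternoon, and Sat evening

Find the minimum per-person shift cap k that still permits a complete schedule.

3

With 5 technicians and 14 worker-slots to fill, someone must work at least ⌈14/5⌉ = 3 shifts, so k ≥ 3.
k = 3 works: Wed morning→Ghosh, Wed afternoon→Osei, Wed evening→Ghosh, Thu morning→Baptiste, Thu afternoon→Osei+Baptiste, Thu evening→Osei, Fri morning→Cho, Fri afternoon→Eriksen, Fri evening→Baptiste, Sat morning→Cho, Sat afternoon→Cho, Sat evening→Ghosh+Eriksen.
Loads: Cho 3, Osei 3, Ghosh 3, Baptiste 3, Eriksen 2 — all ≤ 3.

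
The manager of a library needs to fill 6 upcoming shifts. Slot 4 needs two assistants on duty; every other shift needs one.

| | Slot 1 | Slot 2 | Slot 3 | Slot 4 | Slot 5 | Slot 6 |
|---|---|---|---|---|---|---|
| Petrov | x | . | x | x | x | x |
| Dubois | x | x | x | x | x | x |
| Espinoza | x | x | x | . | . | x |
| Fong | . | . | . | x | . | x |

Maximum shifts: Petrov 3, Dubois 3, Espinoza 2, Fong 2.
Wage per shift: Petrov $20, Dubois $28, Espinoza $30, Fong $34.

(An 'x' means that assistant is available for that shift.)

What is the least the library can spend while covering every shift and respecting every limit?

$174

Picking the cheapest available assistant for each shift independently would cost $156, but that ignores the shift limits.
An optimal schedule: Slot 1→Petrov, Slot 2→Dubois, Slot 3→Dubois, Slot 4→Petrov+Dubois, Slot 5→Petrov, Slot 6→Espinoza.
Total: 20 + 28 + 28 + 20 + 28 + 20 + 30 = $174.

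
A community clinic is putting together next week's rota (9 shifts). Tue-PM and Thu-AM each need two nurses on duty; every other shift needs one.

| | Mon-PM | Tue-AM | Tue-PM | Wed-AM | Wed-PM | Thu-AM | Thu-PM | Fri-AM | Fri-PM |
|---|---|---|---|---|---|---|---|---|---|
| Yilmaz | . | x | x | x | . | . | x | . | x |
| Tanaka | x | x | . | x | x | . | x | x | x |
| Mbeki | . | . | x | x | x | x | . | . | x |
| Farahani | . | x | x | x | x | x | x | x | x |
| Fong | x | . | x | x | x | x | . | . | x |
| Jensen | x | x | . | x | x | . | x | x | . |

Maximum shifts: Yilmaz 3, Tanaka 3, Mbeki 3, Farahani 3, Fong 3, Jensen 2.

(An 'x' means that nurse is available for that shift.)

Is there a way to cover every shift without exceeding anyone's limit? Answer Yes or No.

Yes

One valid schedule: Mon-PM→Tanaka, Tue-AM→Yilmaz, Tue-PM→Mbeki+Farahani, Wed-AM→Mbeki, Wed-PM→Tanaka, Thu-AM→Mbeki+Farahani, Thu-PM→Yilmaz, Fri-AM→Tanaka, Fri-PM→Yilmaz.
Loads: Yilmaz 3/3, Tanaka 3/3, Mbeki 3/3, Farahani 2/3, Fong 0/3, Jensen 0/2 — all within limits.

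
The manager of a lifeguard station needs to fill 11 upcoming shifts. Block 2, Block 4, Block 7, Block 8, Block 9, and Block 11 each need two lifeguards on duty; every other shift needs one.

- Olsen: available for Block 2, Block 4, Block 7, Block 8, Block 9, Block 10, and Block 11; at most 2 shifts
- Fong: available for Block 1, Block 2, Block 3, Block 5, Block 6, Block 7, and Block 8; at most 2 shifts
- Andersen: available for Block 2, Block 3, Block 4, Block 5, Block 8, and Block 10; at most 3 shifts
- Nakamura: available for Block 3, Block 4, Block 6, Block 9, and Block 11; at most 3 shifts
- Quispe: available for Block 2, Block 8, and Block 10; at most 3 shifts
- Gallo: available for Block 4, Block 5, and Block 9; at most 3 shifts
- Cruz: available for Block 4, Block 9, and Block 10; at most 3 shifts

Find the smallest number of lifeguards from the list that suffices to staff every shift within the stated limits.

17 slots to fill and no one can take more than 3, so at least ⌈17/3⌉ = 6 lifeguards are needed.
No set of 6 lifeguards can cover every shift (each such set leaves at least one shift with no one available or exceeds a cap).
Olsen, Fong, Andersen, Nakamura, Quispe, Gallo, and Cruz alone can cover everything: Block 1→Fong, Block 2→Andersen+Quispe, Block 3→Andersen, Block 4→Gallo+Cruz, Block 5→Gallo, Block 6→Nakamura, Block 7→Olsen+Fong, Block 8→Andersen+Quispe, Block 9→Nakamura+Gallo, Block 10→Quispe, Block 11→Olsen+Nakamura.

7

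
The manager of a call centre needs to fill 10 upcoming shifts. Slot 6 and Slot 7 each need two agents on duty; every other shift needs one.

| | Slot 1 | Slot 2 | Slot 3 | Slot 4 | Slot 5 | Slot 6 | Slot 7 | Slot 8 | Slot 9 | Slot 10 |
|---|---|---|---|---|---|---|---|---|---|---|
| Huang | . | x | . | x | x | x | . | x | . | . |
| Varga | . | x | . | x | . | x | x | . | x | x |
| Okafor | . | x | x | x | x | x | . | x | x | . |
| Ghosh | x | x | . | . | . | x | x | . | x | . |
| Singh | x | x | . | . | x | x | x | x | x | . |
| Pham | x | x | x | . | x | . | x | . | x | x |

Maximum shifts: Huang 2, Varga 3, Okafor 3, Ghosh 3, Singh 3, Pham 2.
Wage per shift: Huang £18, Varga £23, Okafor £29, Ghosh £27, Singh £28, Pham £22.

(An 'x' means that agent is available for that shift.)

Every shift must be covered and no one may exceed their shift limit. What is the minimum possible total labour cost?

Picking the cheapest available agent for each shift independently would cost £246, but that ignores the shift limits.
An optimal schedule: Slot 1→Ghosh, Slot 2→Varga, Slot 3→Pham, Slot 4→Huang, Slot 5→Singh, Slot 6→Ghosh+Singh, Slot 7→Varga+Ghosh, Slot 8→Huang, Slot 9→Varga, Slot 10→Pham.
Total: 27 + 23 + 22 + 18 + 28 + 27 + 28 + 23 + 27 + 18 + 23 + 22 = £286.

£286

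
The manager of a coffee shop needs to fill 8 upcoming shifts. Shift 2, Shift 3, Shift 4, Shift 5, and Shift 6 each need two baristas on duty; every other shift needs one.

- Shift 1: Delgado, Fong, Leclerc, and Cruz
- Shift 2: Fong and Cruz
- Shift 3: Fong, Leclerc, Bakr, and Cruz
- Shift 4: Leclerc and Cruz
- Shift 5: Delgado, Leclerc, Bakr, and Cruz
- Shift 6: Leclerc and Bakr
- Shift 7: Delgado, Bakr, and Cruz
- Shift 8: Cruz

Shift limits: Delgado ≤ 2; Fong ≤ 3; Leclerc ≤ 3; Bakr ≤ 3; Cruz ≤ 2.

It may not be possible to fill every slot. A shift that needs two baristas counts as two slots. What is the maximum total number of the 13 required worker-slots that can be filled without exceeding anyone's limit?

12

Total capacity across all baristas is 2+3+3+3+2 = 13, and 13 slots are needed, so at most 13 can be filled.
Shifts {Shift 2, Shift 4, Shift 8} need 5 slots but only Fong, Leclerc, and Cruz are available for them, supplying at most 4 — so at least 1 slot must go unfilled.
An assignment achieving 12: Shift 1→Delgado, Shift 2→Fong+Cruz, Shift 3→Fong+Bakr, Shift 4→Leclerc, Shift 5→Leclerc+Bakr, Shift 6→Leclerc+Bakr, Shift 7→Delgado, Shift 8→Cruz.
Loads: Delgado 2/2, Fong 2/3, Leclerc 3/3, Bakr 3/3, Cruz 2/2.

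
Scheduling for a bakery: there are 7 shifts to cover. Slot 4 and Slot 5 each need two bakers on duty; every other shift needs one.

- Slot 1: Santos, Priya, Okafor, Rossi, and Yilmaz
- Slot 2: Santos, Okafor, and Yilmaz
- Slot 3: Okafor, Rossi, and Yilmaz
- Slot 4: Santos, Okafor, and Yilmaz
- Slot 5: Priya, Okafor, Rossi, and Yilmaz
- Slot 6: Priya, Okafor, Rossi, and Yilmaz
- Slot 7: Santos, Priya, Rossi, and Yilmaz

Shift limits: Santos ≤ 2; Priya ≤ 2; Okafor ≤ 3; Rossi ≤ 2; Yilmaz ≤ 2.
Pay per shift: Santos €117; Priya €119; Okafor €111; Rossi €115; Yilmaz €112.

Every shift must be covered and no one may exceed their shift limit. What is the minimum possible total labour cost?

Picking the cheapest available baker for each shift independently would cost €1002, but that ignores the shift limits.
An optimal schedule: Slot 1→Santos, Slot 2→Okafor, Slot 3→Okafor, Slot 4→Okafor+Yilmaz, Slot 5→Yilmaz+Rossi, Slot 6→Rossi, Slot 7→Santos.
Total: 117 + 111 + 111 + 111 + 112 + 112 + 115 + 115 + 117 = €1021.

€1021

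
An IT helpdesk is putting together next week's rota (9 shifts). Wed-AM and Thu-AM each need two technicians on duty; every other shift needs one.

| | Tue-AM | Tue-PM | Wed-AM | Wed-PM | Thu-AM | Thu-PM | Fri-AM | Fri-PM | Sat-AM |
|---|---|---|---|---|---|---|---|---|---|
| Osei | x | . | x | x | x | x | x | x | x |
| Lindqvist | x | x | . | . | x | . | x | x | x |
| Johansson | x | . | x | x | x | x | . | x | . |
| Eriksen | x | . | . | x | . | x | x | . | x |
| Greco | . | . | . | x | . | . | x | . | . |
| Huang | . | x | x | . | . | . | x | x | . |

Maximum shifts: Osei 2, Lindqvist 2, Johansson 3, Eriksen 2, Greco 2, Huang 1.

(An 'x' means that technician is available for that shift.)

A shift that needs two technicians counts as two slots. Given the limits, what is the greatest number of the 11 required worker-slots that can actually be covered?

Total capacity across all technicians is 2+2+3+2+2+1 = 12, and 11 slots are needed, so at most 11 can be filled.
An assignment achieving 11: Tue-AM→Johansson, Tue-PM→Lindqvist, Wed-AM→Osei+Johansson, Wed-PM→Eriksen, Thu-AM→Osei+Lindqvist, Thu-PM→Johansson, Fri-AM→Greco, Fri-PM→Huang, Sat-AM→Eriksen.
Loads: Osei 2/2, Lindqvist 2/2, Johansson 3/3, Eriksen 2/2, Greco 1/2, Huang 1/1.

11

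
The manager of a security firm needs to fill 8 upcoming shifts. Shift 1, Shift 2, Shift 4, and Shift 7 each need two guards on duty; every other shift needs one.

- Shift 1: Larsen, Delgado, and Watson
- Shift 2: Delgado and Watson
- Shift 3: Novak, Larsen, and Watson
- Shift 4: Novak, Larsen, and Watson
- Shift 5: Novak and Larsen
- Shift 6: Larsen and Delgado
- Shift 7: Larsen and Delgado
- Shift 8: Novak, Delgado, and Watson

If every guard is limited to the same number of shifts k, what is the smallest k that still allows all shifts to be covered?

3

With 4 guards and 12 worker-slots to fill, someone must work at least ⌈12/4⌉ = 3 shifts, so k ≥ 3.
k = 3 works: Shift 1→Larsen+Delgado, Shift 2→Delgado+Watson, Shift 3→Novak, Shift 4→Novak+Watson, Shift 5→Novak, Shift 6→Larsen, Shift 7→Larsen+Delgado, Shift 8→Watson.
Loads: Novak 3, Larsen 3, Delgado 3, Watson 3 — all ≤ 3.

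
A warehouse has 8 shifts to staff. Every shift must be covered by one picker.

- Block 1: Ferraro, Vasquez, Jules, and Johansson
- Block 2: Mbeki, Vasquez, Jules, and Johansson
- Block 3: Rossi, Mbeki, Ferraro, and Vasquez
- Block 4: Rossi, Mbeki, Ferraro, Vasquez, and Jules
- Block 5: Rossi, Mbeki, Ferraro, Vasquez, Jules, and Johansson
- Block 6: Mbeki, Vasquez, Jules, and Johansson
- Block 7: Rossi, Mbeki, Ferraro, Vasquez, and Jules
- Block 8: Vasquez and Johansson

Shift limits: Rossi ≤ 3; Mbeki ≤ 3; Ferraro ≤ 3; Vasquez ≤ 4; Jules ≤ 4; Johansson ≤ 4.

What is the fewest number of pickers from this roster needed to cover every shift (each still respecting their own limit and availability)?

8 slots to fill and no one can take more than 4, so at least ⌈8/4⌉ = 2 pickers are needed.
Vasquez and Jules alone can cover everything: Block 1→Vasquez, Block 2→Vasquez, Block 3→Vasquez, Block 4→Jules, Block 5→Jules, Block 6→Jules, Block 7→Jules, Block 8→Vasquez.

2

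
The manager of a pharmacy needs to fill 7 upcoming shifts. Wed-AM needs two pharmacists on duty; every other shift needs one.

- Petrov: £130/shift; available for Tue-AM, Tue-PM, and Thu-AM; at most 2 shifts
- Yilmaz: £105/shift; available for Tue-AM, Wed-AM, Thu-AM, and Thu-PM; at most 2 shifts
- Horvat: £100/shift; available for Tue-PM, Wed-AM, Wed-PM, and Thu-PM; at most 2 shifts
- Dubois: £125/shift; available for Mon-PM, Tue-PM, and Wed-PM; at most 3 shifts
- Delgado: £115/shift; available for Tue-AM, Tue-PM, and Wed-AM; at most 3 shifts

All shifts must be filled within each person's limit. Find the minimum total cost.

Mon-PM can only be covered by Dubois, so that assignment is forced.
Picking the cheapest available pharmacist for each shift independently would cost £840, but that ignores the shift limits.
An optimal schedule: Mon-PM→Dubois, Tue-AM→Delgado, Tue-PM→Delgado, Wed-AM→Yilmaz+Delgado, Wed-PM→Horvat, Thu-AM→Yilmaz, Thu-PM→Horvat.
Total: 125 + 115 + 115 + 105 + 115 + 100 + 105 + 100 = £880.

£880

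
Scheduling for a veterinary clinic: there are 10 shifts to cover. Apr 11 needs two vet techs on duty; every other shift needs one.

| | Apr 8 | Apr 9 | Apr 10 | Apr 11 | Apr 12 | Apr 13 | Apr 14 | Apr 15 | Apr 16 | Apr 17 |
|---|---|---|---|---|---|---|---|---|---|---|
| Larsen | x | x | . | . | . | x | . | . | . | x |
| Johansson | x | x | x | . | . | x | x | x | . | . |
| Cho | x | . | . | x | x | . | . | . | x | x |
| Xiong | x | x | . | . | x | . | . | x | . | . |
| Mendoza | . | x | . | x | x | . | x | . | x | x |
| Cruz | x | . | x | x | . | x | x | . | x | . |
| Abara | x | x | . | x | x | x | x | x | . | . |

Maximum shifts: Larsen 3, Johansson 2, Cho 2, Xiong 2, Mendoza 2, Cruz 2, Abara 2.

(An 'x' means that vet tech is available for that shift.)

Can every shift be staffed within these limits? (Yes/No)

One valid schedule: Apr 8→Xiong, Apr 9→Larsen, Apr 10→Johansson, Apr 11→Mendoza+Cruz, Apr 12→Cho, Apr 13→Larsen, Apr 14→Mendoza, Apr 15→Johansson, Apr 16→Cho, Apr 17→Larsen.
Loads: Larsen 3/3, Johansson 2/2, Cho 2/2, Xiong 1/2, Mendoza 2/2, Cruz 1/2, Abara 0/2 — all within limits.

Yes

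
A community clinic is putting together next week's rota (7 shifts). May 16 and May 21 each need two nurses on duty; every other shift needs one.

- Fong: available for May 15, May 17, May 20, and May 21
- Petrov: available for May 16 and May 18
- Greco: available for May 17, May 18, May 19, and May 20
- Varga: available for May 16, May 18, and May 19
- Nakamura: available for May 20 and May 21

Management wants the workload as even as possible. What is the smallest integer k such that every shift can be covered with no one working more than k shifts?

2

With 5 nurses and 9 worker-slots to fill, someone must work at least ⌈9/5⌉ = 2 shifts, so k ≥ 2.
k = 2 works: May 15→Fong, May 16→Petrov+Varga, May 17→Greco, May 18→Petrov, May 19→Greco, May 20→Nakamura, May 21→Fong+Nakamura.
Loads: Fong 2, Petrov 2, Greco 2, Varga 1, Nakamura 2 — all ≤ 2.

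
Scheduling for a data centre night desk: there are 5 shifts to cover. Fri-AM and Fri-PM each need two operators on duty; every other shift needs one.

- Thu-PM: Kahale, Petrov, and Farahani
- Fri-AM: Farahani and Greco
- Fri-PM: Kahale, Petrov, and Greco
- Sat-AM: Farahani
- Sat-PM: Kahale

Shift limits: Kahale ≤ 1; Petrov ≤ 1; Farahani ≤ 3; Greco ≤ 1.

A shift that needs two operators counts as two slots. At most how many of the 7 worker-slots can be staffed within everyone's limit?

Total capacity across all operators is 1+1+3+1 = 6, and 7 slots are needed, so at most 6 can be filled.
An assignment achieving 6: Thu-PM→Farahani, Fri-AM→Farahani+Greco, Fri-PM→Petrov, Sat-AM→Farahani, Sat-PM→Kahale.
Loads: Kahale 1/1, Petrov 1/1, Farahani 3/3, Greco 1/1.

6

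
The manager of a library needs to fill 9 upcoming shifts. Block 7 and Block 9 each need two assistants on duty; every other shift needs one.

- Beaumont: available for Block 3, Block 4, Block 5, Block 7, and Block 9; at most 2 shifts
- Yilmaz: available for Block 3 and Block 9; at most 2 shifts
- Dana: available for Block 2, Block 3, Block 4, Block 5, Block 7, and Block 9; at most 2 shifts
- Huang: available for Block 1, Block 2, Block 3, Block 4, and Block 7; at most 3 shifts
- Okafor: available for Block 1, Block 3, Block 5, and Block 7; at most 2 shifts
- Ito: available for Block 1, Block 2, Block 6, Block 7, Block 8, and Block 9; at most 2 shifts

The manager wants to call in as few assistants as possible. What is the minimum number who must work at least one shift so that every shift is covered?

5

11 slots to fill and no one can take more than 3, so at least ⌈11/3⌉ = 4 assistants are needed.
Any 4 assistants together have capacity at most 3+2+2+2 = 9 < 11 slots, so 4 can never suffice.
Beaumont, Yilmaz, Dana, Huang, and Ito alone can cover everything: Block 1→Huang, Block 2→Dana, Block 3→Yilmaz, Block 4→Huang, Block 5→Beaumont, Block 6→Ito, Block 7→Beaumont+Huang, Block 8→Ito, Block 9→Yilmaz+Dana.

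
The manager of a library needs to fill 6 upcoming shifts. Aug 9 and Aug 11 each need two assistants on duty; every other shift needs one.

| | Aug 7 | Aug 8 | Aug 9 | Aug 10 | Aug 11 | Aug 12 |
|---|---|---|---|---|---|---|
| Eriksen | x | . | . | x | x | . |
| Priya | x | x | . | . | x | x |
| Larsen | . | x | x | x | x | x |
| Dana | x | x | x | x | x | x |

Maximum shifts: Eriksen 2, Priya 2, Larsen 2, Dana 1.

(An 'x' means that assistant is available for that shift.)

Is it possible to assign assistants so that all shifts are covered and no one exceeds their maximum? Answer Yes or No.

No

Total capacity is 2+2+2+1 = 7 but 8 worker-slots are needed — infeasible.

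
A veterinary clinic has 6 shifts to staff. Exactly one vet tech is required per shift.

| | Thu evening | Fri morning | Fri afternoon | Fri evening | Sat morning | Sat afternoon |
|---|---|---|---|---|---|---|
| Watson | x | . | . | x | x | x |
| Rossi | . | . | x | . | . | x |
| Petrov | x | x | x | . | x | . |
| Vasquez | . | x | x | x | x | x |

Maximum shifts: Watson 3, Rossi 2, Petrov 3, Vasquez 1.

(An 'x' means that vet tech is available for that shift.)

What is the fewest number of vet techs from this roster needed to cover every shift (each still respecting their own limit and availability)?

6 slots to fill and no one can take more than 3, so at least ⌈6/3⌉ = 2 vet techs are needed.
Watson and Petrov alone can cover everything: Thu evening→Watson, Fri morning→Petrov, Fri afternoon→Petrov, Fri evening→Watson, Sat morning→Petrov, Sat afternoon→Watson.

2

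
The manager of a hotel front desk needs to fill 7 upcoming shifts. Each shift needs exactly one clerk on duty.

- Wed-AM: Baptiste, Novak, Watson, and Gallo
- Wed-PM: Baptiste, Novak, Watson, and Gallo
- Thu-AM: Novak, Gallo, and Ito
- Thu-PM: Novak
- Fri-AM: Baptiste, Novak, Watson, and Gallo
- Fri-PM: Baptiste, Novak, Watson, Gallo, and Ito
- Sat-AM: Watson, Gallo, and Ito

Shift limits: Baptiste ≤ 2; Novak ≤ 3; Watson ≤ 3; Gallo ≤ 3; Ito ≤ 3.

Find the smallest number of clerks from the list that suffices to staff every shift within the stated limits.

7 slots to fill and no one can take more than 3, so at least ⌈7/3⌉ = 3 clerks are needed.
Baptiste, Novak, and Watson alone can cover everything: Wed-AM→Baptiste, Wed-PM→Baptiste, Thu-AM→Novak, Thu-PM→Novak, Fri-AM→Novak, Fri-PM→Watson, Sat-AM→Watson.

3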